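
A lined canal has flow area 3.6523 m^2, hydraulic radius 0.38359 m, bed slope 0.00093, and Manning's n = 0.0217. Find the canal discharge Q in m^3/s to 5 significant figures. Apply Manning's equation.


Approach: apply Manning's equation, Q = (1/n)*A*R^(2/3)*S^(1/2).
Q = (1/0.0217) * 3.6523 * 0.38359^(2/3) * 0.00093^(1/2) = 2.7097 m^3/s
Therefore the canal discharge Q = 2.7097 m^3/s.


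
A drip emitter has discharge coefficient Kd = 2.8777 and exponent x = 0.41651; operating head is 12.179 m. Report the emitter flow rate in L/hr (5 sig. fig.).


Approach: apply the emitter characteristic equation, q = Kd * h^x.
q = 2.8777 * 12.179^0.41651 = 8.1511 L/hr
Therefore the emitter flow rate = 8.1511 L/hr.


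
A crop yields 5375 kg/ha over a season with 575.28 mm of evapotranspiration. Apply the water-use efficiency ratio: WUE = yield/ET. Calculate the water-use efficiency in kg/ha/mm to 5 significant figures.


WUE = 5375 / 575.28 = 9.3433 kg/ha/mm
Therefore the water-use efficiency = 9.3433 kg/ha/mm.


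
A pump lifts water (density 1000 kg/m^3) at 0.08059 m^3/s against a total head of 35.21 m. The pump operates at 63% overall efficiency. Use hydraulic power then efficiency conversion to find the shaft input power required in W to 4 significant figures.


Approach: apply hydraulic power then efficiency conversion, P = rho*g*Q*H; P_in = P/eta.
Step 1 — hydraulic power (P = rho*g*Q*H):
  P = 1000 * 9.81 * 0.08059 * 35.21 = 27836.6 W
Step 2 — input power: P_in = P/eta = 27836.6 / 0.63 = 44190 W
Therefore the shaft input power required = 44190 W.


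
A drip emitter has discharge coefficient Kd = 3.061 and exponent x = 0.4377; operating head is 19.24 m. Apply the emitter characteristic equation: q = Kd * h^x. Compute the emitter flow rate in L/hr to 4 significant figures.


q = 3.061 * 19.24^0.4377 = 11.17 L/hr
Therefore the emitter flow rate = 11.17 L/hr.


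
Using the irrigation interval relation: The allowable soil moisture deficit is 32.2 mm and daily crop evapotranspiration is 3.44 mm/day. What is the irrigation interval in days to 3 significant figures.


Approach: apply the irrigation interval relation, interval = SMD / ETc.
interval = 32.2 / 3.44 = 9.36 days
Therefore the irrigation interval = 9.36 days.


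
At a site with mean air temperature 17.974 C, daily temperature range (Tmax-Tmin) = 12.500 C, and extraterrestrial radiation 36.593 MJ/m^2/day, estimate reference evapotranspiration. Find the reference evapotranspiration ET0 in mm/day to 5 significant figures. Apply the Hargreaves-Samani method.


Approach: apply the Hargreaves-Samani method, ET0 = 0.0023*(Tmean+17.8)*sqrt(Tmax-Tmin)*0.408*Ra.
ET0 = 0.0023*(17.974+17.8)*sqrt(12.500)*0.408*36.593 = 4.3432 mm/day
Therefore the reference evapotranspiration ET0 = 4.3432 mm/day.


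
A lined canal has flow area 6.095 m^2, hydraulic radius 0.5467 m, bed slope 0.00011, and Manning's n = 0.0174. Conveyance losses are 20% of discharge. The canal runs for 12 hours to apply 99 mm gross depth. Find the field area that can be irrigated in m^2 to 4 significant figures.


Approach: apply Manning's equation with a conveyance and depth budget, Q = (1/n)*A*R^(2/3)*S^(1/2); Q_field = Q*(1-loss); Area = Q_field*t/(d/1000).
Step 1 — canal discharge (Manning's equation):
  Q = (1/0.0174) * 6.095 * 0.5467^(2/3) * 0.00011^(1/2) = 2.45633 m^3/s
Step 2 — delivered flow: Q_field = 2.45633*(1 - 20/100) = 1.96506 m^3/s
Step 3 — volume delivered: V = 1.96506 * 12*3600 = 84890.8 m^3
Step 4 — area served: A = V / (depth/1000) = 84890.8 / 0.099 = 857500 m^2
Therefore the field area that can be irrigated = 857500 m^2.


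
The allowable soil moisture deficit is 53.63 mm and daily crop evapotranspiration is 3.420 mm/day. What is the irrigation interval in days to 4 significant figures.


Approach: apply the irrigation interval relation, interval = SMD / ETc.
interval = 53.63 / 3.420 = 15.68 days
Therefore the irrigation interval = 15.68 days.


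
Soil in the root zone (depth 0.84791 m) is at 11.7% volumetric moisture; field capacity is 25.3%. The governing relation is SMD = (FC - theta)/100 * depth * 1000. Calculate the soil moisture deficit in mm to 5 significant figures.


SMD = (25.3 - 11.7)/100 * 0.84791 * 1000 = 115.32 mm
Therefore the soil moisture deficit = 115.32 mm.


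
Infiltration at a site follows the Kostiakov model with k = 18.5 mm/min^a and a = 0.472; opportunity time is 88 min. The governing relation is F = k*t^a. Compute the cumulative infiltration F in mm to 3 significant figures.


F = 18.5 * 88^0.472 = 153 mm
Therefore the cumulative infiltration F = 153 mm.


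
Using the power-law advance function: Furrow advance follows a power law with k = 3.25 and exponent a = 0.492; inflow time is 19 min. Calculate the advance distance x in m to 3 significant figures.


Approach: apply the power-law advance function, x = k*t^a.
x = 3.25 * 19^0.492 = 13.8 m
Therefore the advance distance x = 13.8 m.


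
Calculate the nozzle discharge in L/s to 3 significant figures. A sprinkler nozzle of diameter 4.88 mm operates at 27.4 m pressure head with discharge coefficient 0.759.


Approach: apply the orifice equation, Q = Cd*A*sqrt(2*g*h), A = pi*(d/2)^2.
A = pi*(4.88e-3/2)^2 = 1.8704e-05 m^2
Q = 0.759 * 1.8704e-05 * sqrt(2*9.81*27.4) * 1000 = 0.329 L/s
Therefore the nozzle discharge = 0.329 L/s.


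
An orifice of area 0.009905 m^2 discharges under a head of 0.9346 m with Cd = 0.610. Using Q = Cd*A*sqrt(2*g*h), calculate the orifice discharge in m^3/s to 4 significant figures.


Q = 0.610 * 0.009905 * sqrt(2*9.81*0.9346) = 0.02587 m^3/s
Therefore the orifice discharge = 0.02587 m^3/s.


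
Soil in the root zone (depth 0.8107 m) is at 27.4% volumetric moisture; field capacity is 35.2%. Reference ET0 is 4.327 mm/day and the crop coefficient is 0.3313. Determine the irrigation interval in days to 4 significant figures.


Approach: apply soil-water budget scheduling, SMD = (FC-theta)/100*depth*1000; ETc = ET0*Kc; interval = SMD/ETc.
Step 1 — soil moisture deficit:
  SMD = (35.2 - 27.4)/100 * 0.8107 * 1000 = 63.2346 mm
Step 2 — daily crop ET (ETc = ET0*Kc):
  ETc = 4.327 * 0.3313 = 1.43354 mm/day
Step 3 — irrigation interval (SMD/ETc):
  interval = 63.2346 / 1.43354 = 44.11 days
Therefore the irrigation interval = 44.11 days.


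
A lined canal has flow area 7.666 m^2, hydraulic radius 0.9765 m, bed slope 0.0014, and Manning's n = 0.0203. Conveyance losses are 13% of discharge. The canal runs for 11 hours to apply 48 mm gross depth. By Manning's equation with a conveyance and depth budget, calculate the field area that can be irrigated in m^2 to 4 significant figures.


Approach: apply Manning's equation with a conveyance and depth budget, Q = (1/n)*A*R^(2/3)*S^(1/2); Q_field = Q*(1-loss); Area = Q_field*t/(d/1000).
Step 1 — canal discharge (Manning's equation):
  Q = (1/0.0203) * 7.666 * 0.9765^(2/3) * 0.0014^(1/2) = 13.9076 m^3/s
Step 2 — delivered flow: Q_field = 13.9076*(1 - 13/100) = 12.0996 m^3/s
Step 3 — volume delivered: V = 12.0996 * 11*3600 = 479144 m^3
Step 4 — area served: A = V / (depth/1000) = 479144 / 0.048 = 9982000 m^2
Therefore the field area that can be irrigated = 9982000 m^2.


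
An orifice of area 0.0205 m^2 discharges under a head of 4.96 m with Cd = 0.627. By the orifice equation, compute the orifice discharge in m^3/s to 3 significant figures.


Approach: apply the orifice equation, Q = Cd*A*sqrt(2*g*h).
Q = 0.627 * 0.0205 * sqrt(2*9.81*4.96) = 0.127 m^3/s
Therefore the orifice discharge = 0.127 m^3/s.


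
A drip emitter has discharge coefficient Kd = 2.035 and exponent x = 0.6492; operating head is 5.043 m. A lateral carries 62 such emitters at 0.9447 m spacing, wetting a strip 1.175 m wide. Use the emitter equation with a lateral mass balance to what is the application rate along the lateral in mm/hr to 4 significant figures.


Approach: apply the emitter equation with a lateral mass balance, q = Kd*h^x; Q = n*q; rate = Q/(n*spacing*width).
Step 1 — single emitter flow (q = Kd*h^x):
  q = 2.035 * 5.043^0.6492 = 5.81768 L/hr
Step 2 — total lateral flow: Q = 62 * 5.81768 = 360.696 L/hr
Step 3 — wetted area: A = 62 * 0.9447 * 1.175 = 68.8214 m^2
Step 4 — application rate: Q/A = 360.696/68.8214 = 5.241 mm/hr
Therefore the application rate along the lateral = 5.241 mm/hr.


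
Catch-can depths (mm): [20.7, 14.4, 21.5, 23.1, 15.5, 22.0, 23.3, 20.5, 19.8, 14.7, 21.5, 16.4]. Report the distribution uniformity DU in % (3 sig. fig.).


Approach: apply the low-quarter distribution uniformity, DU = (mean of lowest quarter of readings / overall mean)*100.
sorted lowest 3 of 12: [14.4, 14.7, 15.5] -> mean = 14.867 mm
overall mean = 19.450 mm
DU = (14.867/19.450)*100 = 76.4 %
Therefore the distribution uniformity DU = 76.4 %.


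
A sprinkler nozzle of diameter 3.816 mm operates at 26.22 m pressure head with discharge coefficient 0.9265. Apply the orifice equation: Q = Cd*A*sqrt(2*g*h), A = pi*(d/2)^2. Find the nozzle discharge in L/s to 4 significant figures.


A = pi*(3.816e-3/2)^2 = 1.14369e-05 m^2
Q = 0.9265 * 1.14369e-05 * sqrt(2*9.81*26.22) * 1000 = 0.2403 L/s
Therefore the nozzle discharge = 0.2403 L/s.


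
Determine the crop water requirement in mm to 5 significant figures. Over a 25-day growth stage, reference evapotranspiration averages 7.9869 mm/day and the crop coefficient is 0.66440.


Approach: apply the crop water requirement relation, CWR = ET0 * Kc * days.
CWR = 7.9869 * 0.66440 * 25 = 132.66 mm
Therefore the crop water requirement = 132.66 mm.


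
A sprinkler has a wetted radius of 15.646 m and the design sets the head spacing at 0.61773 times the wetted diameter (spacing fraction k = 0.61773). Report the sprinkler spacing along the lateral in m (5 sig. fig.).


Approach: apply the sprinkler spacing rule (spacing as a fraction of wetted diameter), S = k*(2*R).
S = 0.61773 * (2 * 15.646) = 19.330 m
Therefore the sprinkler spacing along the lateral = 19.330 m.


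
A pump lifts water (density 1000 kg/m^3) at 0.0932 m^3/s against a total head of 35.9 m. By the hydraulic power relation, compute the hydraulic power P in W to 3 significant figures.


Approach: apply the hydraulic power relation, P = rho*g*Q*H.
P = 1000 * 9.81 * 0.0932 * 35.9 = 32800 W
Therefore the hydraulic power P = 32800 W.


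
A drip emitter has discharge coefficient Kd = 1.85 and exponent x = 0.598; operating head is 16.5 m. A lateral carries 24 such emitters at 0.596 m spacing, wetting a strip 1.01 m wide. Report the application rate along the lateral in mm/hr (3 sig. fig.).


Approach: apply the emitter equation with a lateral mass balance, q = Kd*h^x; Q = n*q; rate = Q/(n*spacing*width).
Step 1 — single emitter flow (q = Kd*h^x):
  q = 1.85 * 16.5^0.598 = 9.8907 L/hr
Step 2 — total lateral flow: Q = 24 * 9.8907 = 237.38 L/hr
Step 3 — wetted area: A = 24 * 0.596 * 1.01 = 14.447 m^2
Step 4 — application rate: Q/A = 237.38/14.447 = 16.4 mm/hr
Therefore the application rate along the lateral = 16.4 mm/hr.


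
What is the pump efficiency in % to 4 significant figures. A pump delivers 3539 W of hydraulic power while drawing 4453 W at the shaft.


Approach: apply the efficiency ratio, eta = (P_out/P_in)*100.
eta = (3539 / 4453) * 100 = 79.47 %
Therefore the pump efficiency = 79.47 %.


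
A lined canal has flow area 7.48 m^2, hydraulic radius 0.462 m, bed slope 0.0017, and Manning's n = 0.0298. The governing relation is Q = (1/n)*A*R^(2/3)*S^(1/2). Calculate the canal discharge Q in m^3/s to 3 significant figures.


Q = (1/0.0298) * 7.48 * 0.462^(2/3) * 0.0017^(1/2) = 6.18 m^3/s
Therefore the canal discharge Q = 6.18 m^3/s.


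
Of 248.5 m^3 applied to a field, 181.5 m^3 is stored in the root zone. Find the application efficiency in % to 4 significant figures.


Approach: apply the application efficiency ratio, Ea = (stored/applied)*100.
Ea = (181.5/248.5)*100 = 73.04 %
Therefore the application efficiency = 73.04 %.


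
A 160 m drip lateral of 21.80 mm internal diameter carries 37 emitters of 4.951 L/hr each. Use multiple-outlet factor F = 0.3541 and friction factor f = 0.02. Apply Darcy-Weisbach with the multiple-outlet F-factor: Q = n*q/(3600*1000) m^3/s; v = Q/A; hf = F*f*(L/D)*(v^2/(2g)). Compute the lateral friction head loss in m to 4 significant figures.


Q = 37*4.951/(3600*1000) = 5.08853e-05 m^3/s
A = pi*(21.80e-3/2)^2 = 3.73253e-04 m^2, so v = Q/A = 0.136329 m/s
hf = 0.3541*0.02*(160/0.02180)*(0.136329^2/(2*9.81)) = 0.04924 m
Therefore the lateral friction head loss = 0.04924 m.


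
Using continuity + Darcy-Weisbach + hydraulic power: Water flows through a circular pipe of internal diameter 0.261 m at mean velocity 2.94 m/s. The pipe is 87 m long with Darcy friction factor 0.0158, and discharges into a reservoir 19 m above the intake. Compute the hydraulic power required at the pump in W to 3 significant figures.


Approach: apply continuity + Darcy-Weisbach + hydraulic power, Q = A*v; hf = f*(L/D)*(v^2/(2g)); H = static + hf; P = rho*g*Q*H.
Step 1 — flow rate (continuity, Q = A*v):
  A = pi*(0.261/2)^2 = 0.053502 m^2
  Q = 0.053502 * 2.94 = 0.15730 m^3/s
Step 2 — friction head loss (Darcy-Weisbach):
  hf = 0.0158 * (87/0.261) * (2.94^2 / (2*9.81))
  hf = 2.3202 m
Step 3 — total head: H = 19 + 2.3202 = 21.320 m
Step 4 — hydraulic power (P = rho*g*Q*H):
  P = 1000 * 9.81 * 0.15730 * 21.320 = 32900 W
Therefore the hydraulic power required at the pump = 32900 W.


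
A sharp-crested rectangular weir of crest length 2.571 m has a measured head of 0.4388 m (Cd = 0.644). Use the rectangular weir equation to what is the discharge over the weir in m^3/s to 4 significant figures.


Approach: apply the rectangular weir equation, Q = (2/3)*Cd*L*sqrt(2g)*H^1.5.
Q = (2/3)*0.644*2.571*sqrt(2*9.81)*0.4388^1.5 = 1.421 m^3/s
Therefore the discharge over the weir = 1.421 m^3/s.


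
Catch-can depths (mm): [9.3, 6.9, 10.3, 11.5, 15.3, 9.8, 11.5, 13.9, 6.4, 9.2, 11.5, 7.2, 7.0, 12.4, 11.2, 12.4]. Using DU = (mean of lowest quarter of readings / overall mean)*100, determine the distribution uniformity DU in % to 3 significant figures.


sorted lowest 4 of 16: [6.4, 6.9, 7.0, 7.2] -> mean = 6.8750 mm
overall mean = 10.363 mm
DU = (6.8750/10.363)*100 = 66.3 %
Therefore the distribution uniformity DU = 66.3 %.


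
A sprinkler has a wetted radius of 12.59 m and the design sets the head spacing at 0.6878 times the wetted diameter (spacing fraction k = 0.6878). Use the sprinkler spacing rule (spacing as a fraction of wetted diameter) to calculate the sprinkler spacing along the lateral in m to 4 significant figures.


Approach: apply the sprinkler spacing rule (spacing as a fraction of wetted diameter), S = k*(2*R).
S = 0.6878 * (2 * 12.59) = 17.32 m
Therefore the sprinkler spacing along the lateral = 17.32 m.


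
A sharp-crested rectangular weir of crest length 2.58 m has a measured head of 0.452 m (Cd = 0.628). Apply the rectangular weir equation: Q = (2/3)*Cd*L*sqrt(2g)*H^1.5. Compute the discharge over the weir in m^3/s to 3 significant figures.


Q = (2/3)*0.628*2.58*sqrt(2*9.81)*0.452^1.5 = 1.45 m^3/s
Therefore the discharge over the weir = 1.45 m^3/s.


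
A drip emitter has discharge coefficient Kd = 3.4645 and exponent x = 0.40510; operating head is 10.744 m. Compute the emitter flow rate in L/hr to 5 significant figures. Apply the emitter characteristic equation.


Approach: apply the emitter characteristic equation, q = Kd * h^x.
q = 3.4645 * 10.744^0.40510 = 9.0650 L/hr
Therefore the emitter flow rate = 9.0650 L/hr.


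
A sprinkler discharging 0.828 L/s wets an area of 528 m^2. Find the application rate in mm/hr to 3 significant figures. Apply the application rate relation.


Approach: apply the application rate relation, rate = (Q/A)*3600.
rate = (0.828 / 528) * 3600 = 5.65 mm/hr
Therefore the application rate = 5.65 mm/hr.


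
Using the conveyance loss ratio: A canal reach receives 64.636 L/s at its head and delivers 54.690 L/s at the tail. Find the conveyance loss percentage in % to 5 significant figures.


Approach: apply the conveyance loss ratio, loss% = ((Q_head - Q_tail)/Q_head)*100.
loss = ((64.636 - 54.690)/64.636)*100 = 15.388 %
Therefore the conveyance loss percentage = 15.388 %.


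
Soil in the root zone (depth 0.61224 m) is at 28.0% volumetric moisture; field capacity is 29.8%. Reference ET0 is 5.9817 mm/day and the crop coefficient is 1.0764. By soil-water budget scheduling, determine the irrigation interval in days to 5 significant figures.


Approach: apply soil-water budget scheduling, SMD = (FC-theta)/100*depth*1000; ETc = ET0*Kc; interval = SMD/ETc.
Step 1 — soil moisture deficit:
  SMD = (29.8 - 28.0)/100 * 0.61224 * 1000 = 11.02032 mm
Step 2 — daily crop ET (ETc = ET0*Kc):
  ETc = 5.9817 * 1.0764 = 6.438702 mm/day
Step 3 — irrigation interval (SMD/ETc):
  interval = 11.02032 / 6.438702 = 1.7116 days
Therefore the irrigation interval = 1.7116 days.


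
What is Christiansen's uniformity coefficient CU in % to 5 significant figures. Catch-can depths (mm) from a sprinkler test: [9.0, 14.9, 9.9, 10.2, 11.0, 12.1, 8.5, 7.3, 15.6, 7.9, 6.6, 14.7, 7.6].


Approach: apply Christiansen's uniformity coefficient, CU = (1 - mean_abs_deviation/mean)*100.
mean = 10.40769 mm
mean |d_i - mean| = 2.501775 mm
CU = (1 - 2.501775/10.40769)*100 = 75.962 %
Therefore Christiansen's uniformity coefficient CU = 75.962 %.


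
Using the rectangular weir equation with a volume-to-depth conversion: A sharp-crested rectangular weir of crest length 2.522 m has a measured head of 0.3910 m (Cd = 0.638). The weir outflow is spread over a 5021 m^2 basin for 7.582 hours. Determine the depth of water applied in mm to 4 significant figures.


Approach: apply the rectangular weir equation with a volume-to-depth conversion, Q = (2/3)*Cd*L*sqrt(2g)*H^1.5; d = Q*t/A * 1000.
Step 1 — weir discharge:
  Q = (2/3)*0.638*2.522*sqrt(2*9.81)*0.3910^1.5 = 1.16169 m^3/s
Step 2 — volume: V = 1.16169 * 7.582*3600 = 31708.5 m^3
Step 3 — depth: d = V/A * 1000 = 31708.5/5021 * 1000 = 6315 mm
Therefore the depth of water applied = 6315 mm.


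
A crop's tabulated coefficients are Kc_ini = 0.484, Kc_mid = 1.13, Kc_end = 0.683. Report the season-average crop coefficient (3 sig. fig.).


Approach: apply a simple seasonal average, Kc_avg = (Kc_ini + Kc_mid + Kc_end)/3.
Kc_avg = (0.484 + 1.13 + 0.683)/3 = 0.766
Therefore the season-average crop coefficient = 0.766.


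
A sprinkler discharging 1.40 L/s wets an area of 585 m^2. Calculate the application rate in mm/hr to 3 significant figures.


Approach: apply the application rate relation, rate = (Q/A)*3600.
rate = (1.40 / 585) * 3600 = 8.62 mm/hr
Therefore the application rate = 8.62 mm/hr.


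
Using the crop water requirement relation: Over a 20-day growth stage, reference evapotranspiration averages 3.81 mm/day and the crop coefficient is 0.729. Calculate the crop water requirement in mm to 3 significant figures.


Approach: apply the crop water requirement relation, CWR = ET0 * Kc * days.
CWR = 3.81 * 0.729 * 20 = 55.5 mm
Therefore the crop water requirement = 55.5 mm.


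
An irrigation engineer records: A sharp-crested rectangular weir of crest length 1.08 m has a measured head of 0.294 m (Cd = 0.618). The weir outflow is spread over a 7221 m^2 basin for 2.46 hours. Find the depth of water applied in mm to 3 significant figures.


Approach: apply the rectangular weir equation with a volume-to-depth conversion, Q = (2/3)*Cd*L*sqrt(2g)*H^1.5; d = Q*t/A * 1000.
Step 1 — weir discharge:
  Q = (2/3)*0.618*1.08*sqrt(2*9.81)*0.294^1.5 = 0.31419 m^3/s
Step 2 — volume: V = 0.31419 * 2.46*3600 = 2782.5 m^3
Step 3 — depth: d = V/A * 1000 = 2782.5/7221 * 1000 = 385 mm
Therefore the depth of water applied = 385 mm.


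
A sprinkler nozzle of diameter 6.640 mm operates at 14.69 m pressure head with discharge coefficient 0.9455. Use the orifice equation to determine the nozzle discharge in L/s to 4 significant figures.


Approach: apply the orifice equation, Q = Cd*A*sqrt(2*g*h), A = pi*(d/2)^2.
A = pi*(6.640e-3/2)^2 = 3.46279e-05 m^2
Q = 0.9455 * 3.46279e-05 * sqrt(2*9.81*14.69) * 1000 = 0.5558 L/s
Therefore the nozzle discharge = 0.5558 L/s.


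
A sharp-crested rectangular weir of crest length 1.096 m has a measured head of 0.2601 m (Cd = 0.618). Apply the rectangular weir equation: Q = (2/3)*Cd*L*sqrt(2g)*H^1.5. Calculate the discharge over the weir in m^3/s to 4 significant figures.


Q = (2/3)*0.618*1.096*sqrt(2*9.81)*0.2601^1.5 = 0.2653 m^3/s
Therefore the discharge over the weir = 0.2653 m^3/s.


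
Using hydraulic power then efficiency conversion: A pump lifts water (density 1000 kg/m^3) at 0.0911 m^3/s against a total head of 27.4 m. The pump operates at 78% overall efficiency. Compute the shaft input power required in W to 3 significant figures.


Approach: apply hydraulic power then efficiency conversion, P = rho*g*Q*H; P_in = P/eta.
Step 1 — hydraulic power (P = rho*g*Q*H):
  P = 1000 * 9.81 * 0.0911 * 27.4 = 24487 W
Step 2 — input power: P_in = P/eta = 24487 / 0.78 = 31400 W
Therefore the shaft input power required = 31400 W.


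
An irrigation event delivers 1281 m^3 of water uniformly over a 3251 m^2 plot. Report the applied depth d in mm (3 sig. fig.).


Approach: apply depth from volume over area, d = (V/A)*1000.
d = (1281 / 3251) * 1000 = 394 mm
Therefore the applied depth d = 394 mm.


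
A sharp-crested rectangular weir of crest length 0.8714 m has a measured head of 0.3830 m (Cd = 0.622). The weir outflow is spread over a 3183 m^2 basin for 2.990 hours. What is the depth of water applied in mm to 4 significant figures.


Approach: apply the rectangular weir equation with a volume-to-depth conversion, Q = (2/3)*Cd*L*sqrt(2g)*H^1.5; d = Q*t/A * 1000.
Step 1 — weir discharge:
  Q = (2/3)*0.622*0.8714*sqrt(2*9.81)*0.3830^1.5 = 0.379371 m^3/s
Step 2 — volume: V = 0.379371 * 2.990*3600 = 4083.55 m^3
Step 3 — depth: d = V/A * 1000 = 4083.55/3183 * 1000 = 1283 mm
Therefore the depth of water applied = 1283 mm.


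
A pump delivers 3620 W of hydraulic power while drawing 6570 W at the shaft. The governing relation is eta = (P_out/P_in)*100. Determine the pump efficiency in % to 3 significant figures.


eta = (3620 / 6570) * 100 = 55.1 %
Therefore the pump efficiency = 55.1 %.


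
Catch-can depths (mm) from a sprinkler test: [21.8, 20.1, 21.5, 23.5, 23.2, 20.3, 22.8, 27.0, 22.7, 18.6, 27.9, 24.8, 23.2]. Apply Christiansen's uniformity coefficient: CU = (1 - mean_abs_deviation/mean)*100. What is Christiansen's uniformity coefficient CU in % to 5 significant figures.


mean = 22.87692 mm
mean |d_i - mean| = 1.898225 mm
CU = (1 - 1.898225/22.87692)*100 = 91.702 %
Therefore Christiansen's uniformity coefficient CU = 91.702 %.


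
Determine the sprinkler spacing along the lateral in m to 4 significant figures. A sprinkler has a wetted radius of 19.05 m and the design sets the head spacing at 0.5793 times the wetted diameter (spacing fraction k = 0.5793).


Approach: apply the sprinkler spacing rule (spacing as a fraction of wetted diameter), S = k*(2*R).
S = 0.5793 * (2 * 19.05) = 22.07 m
Therefore the sprinkler spacing along the lateral = 22.07 m.


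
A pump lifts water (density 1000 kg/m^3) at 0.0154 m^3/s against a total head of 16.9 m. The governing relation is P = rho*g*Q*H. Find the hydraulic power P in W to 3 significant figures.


P = 1000 * 9.81 * 0.0154 * 16.9 = 2550 W
Therefore the hydraulic power P = 2550 W.


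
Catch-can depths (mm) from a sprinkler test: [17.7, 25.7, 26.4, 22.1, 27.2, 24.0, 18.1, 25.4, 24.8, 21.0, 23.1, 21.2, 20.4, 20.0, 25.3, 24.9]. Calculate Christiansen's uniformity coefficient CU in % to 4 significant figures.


Approach: apply Christiansen's uniformity coefficient, CU = (1 - mean_abs_deviation/mean)*100.
mean = 22.9563 mm
mean |d_i - mean| = 2.52422 mm
CU = (1 - 2.52422/22.9563)*100 = 89.00 %
Therefore Christiansen's uniformity coefficient CU = 89.00 %.


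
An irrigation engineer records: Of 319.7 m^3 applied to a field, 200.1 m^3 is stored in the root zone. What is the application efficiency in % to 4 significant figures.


Approach: apply the application efficiency ratio, Ea = (stored/applied)*100.
Ea = (200.1/319.7)*100 = 62.59 %
Therefore the application efficiency = 62.59 %.


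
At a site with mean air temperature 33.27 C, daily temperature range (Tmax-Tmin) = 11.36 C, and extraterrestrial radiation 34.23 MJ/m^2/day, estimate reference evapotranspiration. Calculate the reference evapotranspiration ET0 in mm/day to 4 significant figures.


Approach: apply the Hargreaves-Samani method, ET0 = 0.0023*(Tmean+17.8)*sqrt(Tmax-Tmin)*0.408*Ra.
ET0 = 0.0023*(33.27+17.8)*sqrt(11.36)*0.408*34.23 = 5.529 mm/day
Therefore the reference evapotranspiration ET0 = 5.529 mm/day.


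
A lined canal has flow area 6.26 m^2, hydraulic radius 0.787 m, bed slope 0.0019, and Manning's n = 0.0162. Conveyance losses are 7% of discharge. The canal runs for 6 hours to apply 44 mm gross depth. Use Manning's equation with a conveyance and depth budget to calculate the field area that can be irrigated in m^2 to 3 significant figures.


Approach: apply Manning's equation with a conveyance and depth budget, Q = (1/n)*A*R^(2/3)*S^(1/2); Q_field = Q*(1-loss); Area = Q_field*t/(d/1000).
Step 1 — canal discharge (Manning's equation):
  Q = (1/0.0162) * 6.26 * 0.787^(2/3) * 0.0019^(1/2) = 14.358 m^3/s
Step 2 — delivered flow: Q_field = 14.358*(1 - 7/100) = 13.353 m^3/s
Step 3 — volume delivered: V = 13.353 * 6*3600 = 288420 m^3
Step 4 — area served: A = V / (depth/1000) = 288420 / 0.044 = 6550000 m^2
Therefore the field area that can be irrigated = 6550000 m^2.


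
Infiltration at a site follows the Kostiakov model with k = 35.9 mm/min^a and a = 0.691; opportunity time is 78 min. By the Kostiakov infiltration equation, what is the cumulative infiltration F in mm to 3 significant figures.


Approach: apply the Kostiakov infiltration equation, F = k*t^a.
F = 35.9 * 78^0.691 = 729 mm
Therefore the cumulative infiltration F = 729 mm.


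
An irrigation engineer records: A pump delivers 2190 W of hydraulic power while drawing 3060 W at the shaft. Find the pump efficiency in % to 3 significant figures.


Approach: apply the efficiency ratio, eta = (P_out/P_in)*100.
eta = (2190 / 3060) * 100 = 71.6 %
Therefore the pump efficiency = 71.6 %.


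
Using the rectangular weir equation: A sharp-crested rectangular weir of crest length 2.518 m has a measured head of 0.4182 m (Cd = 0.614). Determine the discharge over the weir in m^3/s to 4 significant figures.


Approach: apply the rectangular weir equation, Q = (2/3)*Cd*L*sqrt(2g)*H^1.5.
Q = (2/3)*0.614*2.518*sqrt(2*9.81)*0.4182^1.5 = 1.235 m^3/s
Therefore the discharge over the weir = 1.235 m^3/s.


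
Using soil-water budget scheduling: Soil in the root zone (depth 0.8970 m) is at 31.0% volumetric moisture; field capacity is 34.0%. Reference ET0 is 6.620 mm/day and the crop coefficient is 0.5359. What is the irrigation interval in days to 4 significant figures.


Approach: apply soil-water budget scheduling, SMD = (FC-theta)/100*depth*1000; ETc = ET0*Kc; interval = SMD/ETc.
Step 1 — soil moisture deficit:
  SMD = (34.0 - 31.0)/100 * 0.8970 * 1000 = 26.9100 mm
Step 2 — daily crop ET (ETc = ET0*Kc):
  ETc = 6.620 * 0.5359 = 3.54766 mm/day
Step 3 — irrigation interval (SMD/ETc):
  interval = 26.9100 / 3.54766 = 7.585 days
Therefore the irrigation interval = 7.585 days.


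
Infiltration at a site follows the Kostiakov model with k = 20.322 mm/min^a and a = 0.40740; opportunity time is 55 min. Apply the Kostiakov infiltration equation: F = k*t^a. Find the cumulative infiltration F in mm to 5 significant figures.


F = 20.322 * 55^0.40740 = 103.99 mm
Therefore the cumulative infiltration F = 103.99 mm.


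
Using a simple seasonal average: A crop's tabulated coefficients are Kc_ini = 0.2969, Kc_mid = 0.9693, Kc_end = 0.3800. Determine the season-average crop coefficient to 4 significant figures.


Approach: apply a simple seasonal average, Kc_avg = (Kc_ini + Kc_mid + Kc_end)/3.
Kc_avg = (0.2969 + 0.9693 + 0.3800)/3 = 0.5487
Therefore the season-average crop coefficient = 0.5487.


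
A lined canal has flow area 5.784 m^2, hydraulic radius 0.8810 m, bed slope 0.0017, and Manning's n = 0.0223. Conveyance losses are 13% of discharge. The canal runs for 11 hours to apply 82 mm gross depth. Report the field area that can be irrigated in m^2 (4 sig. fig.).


Approach: apply Manning's equation with a conveyance and depth budget, Q = (1/n)*A*R^(2/3)*S^(1/2); Q_field = Q*(1-loss); Area = Q_field*t/(d/1000).
Step 1 — canal discharge (Manning's equation):
  Q = (1/0.0223) * 5.784 * 0.8810^(2/3) * 0.0017^(1/2) = 9.82800 m^3/s
Step 2 — delivered flow: Q_field = 9.82800*(1 - 13/100) = 8.55036 m^3/s
Step 3 — volume delivered: V = 8.55036 * 11*3600 = 338594 m^3
Step 4 — area served: A = V / (depth/1000) = 338594 / 0.082 = 4129000 m^2
Therefore the field area that can be irrigated = 4129000 m^2.


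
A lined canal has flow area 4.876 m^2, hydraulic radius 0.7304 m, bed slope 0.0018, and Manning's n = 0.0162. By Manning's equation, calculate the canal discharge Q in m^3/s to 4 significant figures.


Approach: apply Manning's equation, Q = (1/n)*A*R^(2/3)*S^(1/2).
Q = (1/0.0162) * 4.876 * 0.7304^(2/3) * 0.0018^(1/2) = 10.36 m^3/s
Therefore the canal discharge Q = 10.36 m^3/s.


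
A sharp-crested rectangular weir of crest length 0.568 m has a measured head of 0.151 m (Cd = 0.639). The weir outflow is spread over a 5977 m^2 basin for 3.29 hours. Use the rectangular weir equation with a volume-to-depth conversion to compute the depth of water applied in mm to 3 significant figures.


Approach: apply the rectangular weir equation with a volume-to-depth conversion, Q = (2/3)*Cd*L*sqrt(2g)*H^1.5; d = Q*t/A * 1000.
Step 1 — weir discharge:
  Q = (2/3)*0.639*0.568*sqrt(2*9.81)*0.151^1.5 = 0.062889 m^3/s
Step 2 — volume: V = 0.062889 * 3.29*3600 = 744.85 m^3
Step 3 — depth: d = V/A * 1000 = 744.85/5977 * 1000 = 125 mm
Therefore the depth of water applied = 125 mm.


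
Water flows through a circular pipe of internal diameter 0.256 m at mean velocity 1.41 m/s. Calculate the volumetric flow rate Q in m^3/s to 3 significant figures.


Approach: apply the continuity equation for pipe flow, Q = A * v with A = pi*(D/2)^2.
A = pi*(0.256/2)^2 = 0.051472 m^2
Q = 0.051472 * 1.41 = 0.0726 m^3/s
Therefore the volumetric flow rate Q = 0.0726 m^3/s.


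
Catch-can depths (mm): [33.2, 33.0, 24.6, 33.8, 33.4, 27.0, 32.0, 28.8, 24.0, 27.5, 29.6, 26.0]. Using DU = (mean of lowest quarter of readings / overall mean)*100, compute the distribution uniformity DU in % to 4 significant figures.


sorted lowest 3 of 12: [24.0, 24.6, 26.0] -> mean = 24.8667 mm
overall mean = 29.4083 mm
DU = (24.8667/29.4083)*100 = 84.56 %
Therefore the distribution uniformity DU = 84.56 %.


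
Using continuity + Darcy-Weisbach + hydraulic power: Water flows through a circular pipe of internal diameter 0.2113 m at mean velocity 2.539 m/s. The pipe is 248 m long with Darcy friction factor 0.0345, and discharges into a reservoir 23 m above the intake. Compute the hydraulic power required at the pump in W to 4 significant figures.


Approach: apply continuity + Darcy-Weisbach + hydraulic power, Q = A*v; hf = f*(L/D)*(v^2/(2g)); H = static + hf; P = rho*g*Q*H.
Step 1 — flow rate (continuity, Q = A*v):
  A = pi*(0.2113/2)^2 = 0.0350662 m^2
  Q = 0.0350662 * 2.539 = 0.0890331 m^3/s
Step 2 — friction head loss (Darcy-Weisbach):
  hf = 0.0345 * (248/0.2113) * (2.539^2 / (2*9.81))
  hf = 13.3045 m
Step 3 — total head: H = 23 + 13.3045 = 36.3045 m
Step 4 — hydraulic power (P = rho*g*Q*H):
  P = 1000 * 9.81 * 0.0890331 * 36.3045 = 31710 W
Therefore the hydraulic power required at the pump = 31710 W.


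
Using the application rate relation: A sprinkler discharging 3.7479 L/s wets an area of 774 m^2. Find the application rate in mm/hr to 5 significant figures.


Approach: apply the application rate relation, rate = (Q/A)*3600.
rate = (3.7479 / 774) * 3600 = 17.432 mm/hr
Therefore the application rate = 17.432 mm/hr.


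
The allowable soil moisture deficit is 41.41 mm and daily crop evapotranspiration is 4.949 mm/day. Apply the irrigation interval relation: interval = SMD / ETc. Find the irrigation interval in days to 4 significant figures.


interval = 41.41 / 4.949 = 8.367 days
Therefore the irrigation interval = 8.367 days.


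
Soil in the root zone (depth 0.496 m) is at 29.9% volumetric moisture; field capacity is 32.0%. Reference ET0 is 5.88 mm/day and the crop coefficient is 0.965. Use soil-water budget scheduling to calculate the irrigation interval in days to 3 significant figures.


Approach: apply soil-water budget scheduling, SMD = (FC-theta)/100*depth*1000; ETc = ET0*Kc; interval = SMD/ETc.
Step 1 — soil moisture deficit:
  SMD = (32.0 - 29.9)/100 * 0.496 * 1000 = 10.416 mm
Step 2 — daily crop ET (ETc = ET0*Kc):
  ETc = 5.88 * 0.965 = 5.6742 mm/day
Step 3 — irrigation interval (SMD/ETc):
  interval = 10.416 / 5.6742 = 1.84 days
Therefore the irrigation interval = 1.84 days.


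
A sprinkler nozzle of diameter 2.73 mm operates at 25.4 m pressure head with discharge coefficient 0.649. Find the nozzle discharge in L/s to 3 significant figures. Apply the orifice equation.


Approach: apply the orifice equation, Q = Cd*A*sqrt(2*g*h), A = pi*(d/2)^2.
A = pi*(2.73e-3/2)^2 = 5.8535e-06 m^2
Q = 0.649 * 5.8535e-06 * sqrt(2*9.81*25.4) * 1000 = 0.0848 L/s
Therefore the nozzle discharge = 0.0848 L/s.


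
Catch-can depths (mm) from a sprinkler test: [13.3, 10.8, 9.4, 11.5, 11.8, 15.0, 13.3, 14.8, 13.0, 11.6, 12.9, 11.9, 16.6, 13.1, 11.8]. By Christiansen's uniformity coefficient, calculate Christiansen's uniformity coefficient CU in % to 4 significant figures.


Approach: apply Christiansen's uniformity coefficient, CU = (1 - mean_abs_deviation/mean)*100.
mean = 12.7200 mm
mean |d_i - mean| = 1.36533 mm
CU = (1 - 1.36533/12.7200)*100 = 89.27 %
Therefore Christiansen's uniformity coefficient CU = 89.27 %.


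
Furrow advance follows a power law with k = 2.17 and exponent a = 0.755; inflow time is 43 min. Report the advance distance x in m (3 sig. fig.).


Approach: apply the power-law advance function, x = k*t^a.
x = 2.17 * 43^0.755 = 37.1 m
Therefore the advance distance x = 37.1 m.


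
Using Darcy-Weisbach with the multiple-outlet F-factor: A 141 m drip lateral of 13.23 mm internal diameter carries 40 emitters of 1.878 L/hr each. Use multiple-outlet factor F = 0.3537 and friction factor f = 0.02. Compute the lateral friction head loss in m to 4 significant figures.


Approach: apply Darcy-Weisbach with the multiple-outlet F-factor, Q = n*q/(3600*1000) m^3/s; v = Q/A; hf = F*f*(L/D)*(v^2/(2g)).
Q = 40*1.878/(3600*1000) = 2.08667e-05 m^3/s
A = pi*(13.23e-3/2)^2 = 1.37471e-04 m^2, so v = Q/A = 0.151790 m/s
hf = 0.3537*0.02*(141/0.01323)*(0.151790^2/(2*9.81)) = 0.08853 m
Therefore the lateral friction head loss = 0.08853 m.


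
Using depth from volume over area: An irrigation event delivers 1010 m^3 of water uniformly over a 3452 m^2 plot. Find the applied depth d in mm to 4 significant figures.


Approach: apply depth from volume over area, d = (V/A)*1000.
d = (1010 / 3452) * 1000 = 292.6 mm
Therefore the applied depth d = 292.6 mm.


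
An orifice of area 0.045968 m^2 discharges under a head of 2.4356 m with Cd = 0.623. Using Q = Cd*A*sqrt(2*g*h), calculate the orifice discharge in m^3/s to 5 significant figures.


Q = 0.623 * 0.045968 * sqrt(2*9.81*2.4356) = 0.19797 m^3/s
Therefore the orifice discharge = 0.19797 m^3/s.


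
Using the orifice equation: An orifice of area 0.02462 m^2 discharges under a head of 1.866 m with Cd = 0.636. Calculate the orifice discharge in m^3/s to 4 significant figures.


Approach: apply the orifice equation, Q = Cd*A*sqrt(2*g*h).
Q = 0.636 * 0.02462 * sqrt(2*9.81*1.866) = 0.09474 m^3/s
Therefore the orifice discharge = 0.09474 m^3/s.


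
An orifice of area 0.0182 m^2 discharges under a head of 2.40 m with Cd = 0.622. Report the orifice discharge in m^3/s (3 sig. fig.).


Approach: apply the orifice equation, Q = Cd*A*sqrt(2*g*h).
Q = 0.622 * 0.0182 * sqrt(2*9.81*2.40) = 0.0777 m^3/s
Therefore the orifice discharge = 0.0777 m^3/s.


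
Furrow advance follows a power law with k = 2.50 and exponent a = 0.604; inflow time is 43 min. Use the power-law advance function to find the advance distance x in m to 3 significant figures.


Approach: apply the power-law advance function, x = k*t^a.
x = 2.50 * 43^0.604 = 24.2 m
Therefore the advance distance x = 24.2 m.


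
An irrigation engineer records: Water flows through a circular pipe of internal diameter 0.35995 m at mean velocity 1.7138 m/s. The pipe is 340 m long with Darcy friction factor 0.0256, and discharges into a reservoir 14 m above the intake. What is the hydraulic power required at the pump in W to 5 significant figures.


Approach: apply continuity + Darcy-Weisbach + hydraulic power, Q = A*v; hf = f*(L/D)*(v^2/(2g)); H = static + hf; P = rho*g*Q*H.
Step 1 — flow rate (continuity, Q = A*v):
  A = pi*(0.35995/2)^2 = 0.1017593 m^2
  Q = 0.1017593 * 1.7138 = 0.1743951 m^3/s
Step 2 — friction head loss (Darcy-Weisbach):
  hf = 0.0256 * (340/0.35995) * (1.7138^2 / (2*9.81))
  hf = 3.619912 m
Step 3 — total head: H = 14 + 3.619912 = 17.61991 m
Step 4 — hydraulic power (P = rho*g*Q*H):
  P = 1000 * 9.81 * 0.1743951 * 17.61991 = 30144 W
Therefore the hydraulic power required at the pump = 30144 W.


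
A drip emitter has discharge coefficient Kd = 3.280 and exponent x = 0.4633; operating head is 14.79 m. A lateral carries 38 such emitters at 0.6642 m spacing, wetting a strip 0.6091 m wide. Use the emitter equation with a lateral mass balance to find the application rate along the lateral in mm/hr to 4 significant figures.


Approach: apply the emitter equation with a lateral mass balance, q = Kd*h^x; Q = n*q; rate = Q/(n*spacing*width).
Step 1 — single emitter flow (q = Kd*h^x):
  q = 3.280 * 14.79^0.4633 = 11.4267 L/hr
Step 2 — total lateral flow: Q = 38 * 11.4267 = 434.214 L/hr
Step 3 — wetted area: A = 38 * 0.6642 * 0.6091 = 15.3734 m^2
Step 4 — application rate: Q/A = 434.214/15.3734 = 28.24 mm/hr
Therefore the application rate along the lateral = 28.24 mm/hr.


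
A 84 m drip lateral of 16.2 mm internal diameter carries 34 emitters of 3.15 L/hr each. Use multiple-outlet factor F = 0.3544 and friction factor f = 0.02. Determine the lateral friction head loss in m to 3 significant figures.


Approach: apply Darcy-Weisbach with the multiple-outlet F-factor, Q = n*q/(3600*1000) m^3/s; v = Q/A; hf = F*f*(L/D)*(v^2/(2g)).
Q = 34*3.15/(3600*1000) = 2.9750e-05 m^3/s
A = pi*(16.2e-3/2)^2 = 2.0612e-04 m^2, so v = Q/A = 0.14433 m/s
hf = 0.3544*0.02*(84/0.0162)*(0.14433^2/(2*9.81)) = 0.0390 m
Therefore the lateral friction head loss = 0.0390 m.


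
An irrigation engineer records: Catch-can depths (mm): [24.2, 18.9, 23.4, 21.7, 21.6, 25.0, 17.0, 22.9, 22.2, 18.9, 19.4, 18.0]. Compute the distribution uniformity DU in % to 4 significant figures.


Approach: apply the low-quarter distribution uniformity, DU = (mean of lowest quarter of readings / overall mean)*100.
sorted lowest 3 of 12: [17.0, 18.0, 18.9] -> mean = 17.9667 mm
overall mean = 21.1000 mm
DU = (17.9667/21.1000)*100 = 85.15 %
Therefore the distribution uniformity DU = 85.15 %.


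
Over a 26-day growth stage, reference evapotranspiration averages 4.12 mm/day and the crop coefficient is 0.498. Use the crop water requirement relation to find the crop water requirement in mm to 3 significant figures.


Approach: apply the crop water requirement relation, CWR = ET0 * Kc * days.
CWR = 4.12 * 0.498 * 26 = 53.3 mm
Therefore the crop water requirement = 53.3 mm.


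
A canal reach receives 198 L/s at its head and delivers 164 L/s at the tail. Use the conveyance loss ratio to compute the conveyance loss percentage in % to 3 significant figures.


Approach: apply the conveyance loss ratio, loss% = ((Q_head - Q_tail)/Q_head)*100.
loss = ((198 - 164)/198)*100 = 17.2 %
Therefore the conveyance loss percentage = 17.2 %.
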